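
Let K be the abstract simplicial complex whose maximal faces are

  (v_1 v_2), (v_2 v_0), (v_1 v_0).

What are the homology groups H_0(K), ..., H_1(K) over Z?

Take the total order v_0 < v_1 < v_2 on the vertex set. Then K (dimension 1) consists of the simplices:

  0-simplices (3): [v_0], [v_1], [v_2]
  1-simplices (3): [v_0,v_1], [v_0,v_2], [v_1,v_2]

so the chain groups are C_0 ≅ Z^3, C_1 ≅ Z^3.

Boundary ∂_1: C_1 → C_0 is given by ∂[p,q] = [q] − [p]. For instance
  ∂[v_1,v_2] = [v_2] − [v_1].
This gives a 3×3 integer matrix of rank 2; reducing to Smith normal form yields diagonal entries (1,1).

Now H_k = ker ∂_k / im ∂_{k+1}, so:

  H_0: rank C_0 − rank ∂_1 = 3 − 2 = 1, and the invariant factors of ∂_1 are all 1, so H_0 = Z.
  H_1: rank ker ∂_1 − rank ∂_2 = (3 − 2) − 0 = 1, and there is no ∂_2, so H_1 = Z.

H_0 ≅ Z,  H_1 ≅ Z.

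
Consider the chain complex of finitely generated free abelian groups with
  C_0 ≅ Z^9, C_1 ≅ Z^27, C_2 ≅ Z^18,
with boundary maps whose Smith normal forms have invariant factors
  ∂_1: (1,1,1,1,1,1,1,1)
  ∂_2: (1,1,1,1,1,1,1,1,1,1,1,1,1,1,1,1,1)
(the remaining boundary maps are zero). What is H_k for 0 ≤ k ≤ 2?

H_0: b_0 = 9 − 0 − 8 = 1; torsion from ∂_1 factors > 1: none. So H_0 = Z.
H_1: b_1 = 27 − 8 − 17 = 2; torsion from ∂_2 factors > 1: none. So H_1 = Z^2.
H_2: b_2 = 18 − 17 − 0 = 1; torsion from ∂_3 factors > 1: none. So H_2 = Z.

H_0 = Z,  H_1 = Z^2,  H_2 = Z.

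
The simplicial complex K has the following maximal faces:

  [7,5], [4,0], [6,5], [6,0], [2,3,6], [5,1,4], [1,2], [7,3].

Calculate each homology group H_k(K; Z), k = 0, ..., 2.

Take the total order 0 < 1 < 2 < 3 < 4 < 5 < 6 < 7 on the vertex set. Then K (dimension 2) consists of the simplices:

  0-simplices (8): [0], [1], [2], [3], [4], [5], [6], [7]
  1-simplices (12): [0,4], [0,6], [1,2], [1,4], [1,5], [2,3], [2,6], [3,6], [3,7], [4,5], [5,6], [5,7]
  2-simplices (2): [1,4,5], [2,3,6]

Hence C_0 ≅ Z^8, C_1 ≅ Z^12, C_2 ≅ Z^2.

∂_1: C_1 → C_0 maps an edge to its endpoints' difference, ∂[p,q] = q − p.
This gives a 8×12 integer matrix of rank 7; reducing to Smith normal form yields diagonal entries (1,1,1,1,1,1,1).

Boundary ∂_2: C_2 → C_1 acts by ∂[p,q,r] = [q,r] − [p,r] + [p,q]. For instance
  ∂[2,3,6] = [3,6] − [2,6] + [2,3],
  ∂[1,4,5] = [4,5] − [1,5] + [1,4].
The resulting 12×2 matrix has rank 2, and its Smith normal form has invariant factors (1,1).

Reading off H_k = ker ∂_k / im ∂_{k+1}:

  H_0: rank C_0 − rank ∂_1 = 8 − 7 = 1, and the invariant factors of ∂_1 are all 1, so H_0 ≅ Z.
  H_1: rank ker ∂_1 − rank ∂_2 = (12 − 7) − 2 = 3, and the invariant factors of ∂_2 are all 1, so H_1 ≅ Z^3.
  H_2: rank ker ∂_2 − rank ∂_3 = (2 − 2) − 0 = 0, and there is no ∂_3, so H_2 ≅ 0.

As a check, the Euler characteristic is 8 − 12 + 2 = -2, which agrees with 1 − 3 + 0 = -2.

H_0 ≅ Z,  H_1 ≅ Z^3,  H_2 = 0.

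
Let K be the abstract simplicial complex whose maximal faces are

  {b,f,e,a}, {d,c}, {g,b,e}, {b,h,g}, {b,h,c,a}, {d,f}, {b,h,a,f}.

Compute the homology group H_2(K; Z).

K has 8 vertices, 17 edges, 12 triangles, 3 3-simplices.
rank ∂_2 = 9, rank ∂_3 = 3 ⇒ b_2 = 12 − 9 − 3 = 0; all invariant factors of ∂_3 are 1 so no torsion. So H_2 ≅ 0.

H_2 ≅ 0.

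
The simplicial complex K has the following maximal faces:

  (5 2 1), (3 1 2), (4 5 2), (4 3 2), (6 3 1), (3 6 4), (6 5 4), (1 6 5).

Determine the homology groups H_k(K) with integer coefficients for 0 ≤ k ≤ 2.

Fix the vertex order 1 < 2 < 3 < 4 < 5 < 6 and write every simplex with vertices in increasing order. Then dim K = 2 and the simplices of K are:

  0-simplices (6): [1], [2], [3], [4], [5], [6]
  1-simplices (12): [1,2], [1,3], [1,5], [1,6], [2,3], [2,4], [2,5], [3,4], [3,6], [4,5], [4,6], [5,6]
  2-simplices (8): [1,2,3], [1,2,5], [1,3,6], [1,5,6], [2,3,4], [2,4,5], [3,4,6], [4,5,6]

giving chain groups C_0 ≅ Z^6, C_1 ≅ Z^12, C_2 ≅ Z^8.

Boundary ∂_1: C_1 → C_0 sends each edge [p,q] (with p < q) to q − p.
The 6×12 boundary matrix has rank 5 and Smith normal form diag(1,1,1,1,1).

The boundary map ∂_2: C_2 → C_1 maps a triangle to the signed sum of its edges. For instance
  ∂[1,3,6] = [3,6] − [1,6] + [1,3],
  ∂[2,3,4] = [3,4] − [2,4] + [2,3].
The resulting 12×8 matrix has rank 7, and its Smith normal form has invariant factors (1,1,1,1,1,1,1).

From H_k ≅ ker(∂_k) / im(∂_{k+1}) we obtain:

  H_0: rank C_0 − rank ∂_1 = 6 − 5 = 1, and the invariant factors of ∂_1 are all 1, so H_0 ≅ Z.
  H_1: rank ker ∂_1 − rank ∂_2 = (12 − 5) − 7 = 0, and the invariant factors of ∂_2 are all 1, so H_1 ≅ 0.
  H_2: rank ker ∂_2 − rank ∂_3 = (8 − 7) − 0 = 1, and there is no ∂_3, so H_2 ≅ Z.

H_0 ≅ Z,  H_1 = 0,  H_2 ≅ Z.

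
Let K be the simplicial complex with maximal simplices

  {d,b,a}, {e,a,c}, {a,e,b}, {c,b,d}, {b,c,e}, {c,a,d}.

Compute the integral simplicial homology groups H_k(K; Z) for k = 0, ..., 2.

H_0 ≅ Z,  H_1 = 0,  H_2 ≅ Z.

Order the vertices as a < b < c < d < e. Listing each simplex with vertices in this order, K has dimension 2 with simplices:

  0-simplices (5): a, b, c, d, e
  1-simplices (9): ab, ac, ad, ae, bc, bd, be, cd, ce
  2-simplices (6): abd, abe, acd, ace, bcd, bce

giving chain groups C_0 ≅ Z^5, C_1 ≅ Z^9, C_2 ≅ Z^6.

Boundary ∂_1: C_1 → C_0 maps an edge to its endpoints' difference, ∂[p,q] = q − p.
As a 5×9 matrix over Z this has rank 4, with invariant factors (1,1,1,1).

The boundary map ∂_2: C_2 → C_1 sends each 2-simplex [p,q,r] to [q,r] − [p,r] + [p,q]. For instance
  ∂bcd = cd − bd + bc,
  ∂ace = ce − ae + ac.
As a 9×6 matrix over Z this has rank 5, with invariant factors (1,1,1,1,1).

From H_k ≅ ker(∂_k) / im(∂_{k+1}) we obtain:

  H_0: rank C_0 − rank ∂_1 = 5 − 4 = 1, and the invariant factors of ∂_1 are all 1, so H_0 ≅ Z.
  H_1: rank ker ∂_1 − rank ∂_2 = (9 − 4) − 5 = 0, and the invariant factors of ∂_2 are all 1, so H_1 ≅ 0.
  H_2: rank ker ∂_2 − rank ∂_3 = (6 − 5) − 0 = 1, and there is no ∂_3, so H_2 ≅ Z.

As a check, the Euler characteristic is 5 − 9 + 6 = 2, which agrees with 1 − 0 + 1 = 2.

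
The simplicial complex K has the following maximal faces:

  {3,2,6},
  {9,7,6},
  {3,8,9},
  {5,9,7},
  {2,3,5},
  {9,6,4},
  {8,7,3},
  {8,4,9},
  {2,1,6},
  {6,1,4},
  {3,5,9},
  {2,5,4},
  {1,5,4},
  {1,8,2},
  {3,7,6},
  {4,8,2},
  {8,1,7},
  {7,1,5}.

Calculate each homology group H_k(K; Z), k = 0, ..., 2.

H_0 = Z,  H_1 = Z ⊕ Z_2,  H_2 = 0.

We work with the vertex ordering 1 < 2 < 3 < 4 < 5 < 6 < 7 < 8 < 9. The simplices of K, each written with vertices in increasing order, are:

  0-simplices (9): [1], [2], [3], [4], [5], [6], [7], [8], [9]
  1-simplices (27): (27 of them)
  2-simplices (18): [1,2,6], [1,2,8], [1,4,5], [1,4,6], [1,5,7], [1,7,8], [2,3,5], [2,3,6], [2,4,5], [2,4,8], [3,5,9], [3,6,7], [3,7,8], [3,8,9], [4,6,9], [4,8,9], [5,7,9], [6,7,9]

Hence C_0 ≅ Z^9, C_1 ≅ Z^27, C_2 ≅ Z^18.

Boundary ∂_1: C_1 → C_0 sends each edge [p,q] (with p < q) to q − p.
The resulting 9×27 matrix has rank 8, and its Smith normal form has invariant factors (1,1,1,1,1,1,1,1).

∂_2: C_2 → C_1 acts by ∂[p,q,r] = [q,r] − [p,r] + [p,q]. For instance
  ∂[6,7,9] = [7,9] − [6,9] + [6,7],
  ∂[3,7,8] = [7,8] − [3,8] + [3,7].
As a 27×18 matrix over Z this has rank 18, with invariant factors (1,1,1,1,1,1,1,1,1,1,1,1,1,1,1,1,1,2).

From H_k ≅ ker(∂_k) / im(∂_{k+1}) we obtain:

  H_0: rank C_0 − rank ∂_1 = 9 − 8 = 1, and the invariant factors of ∂_1 are all 1, so H_0 ≅ Z.
  H_1: rank ker ∂_1 − rank ∂_2 = (27 − 8) − 18 = 1, and ∂_2 has invariant factor 2 > 1, so H_1 ≅ Z ⊕ Z_2.
  H_2: rank ker ∂_2 − rank ∂_3 = (18 − 18) − 0 = 0, and there is no ∂_3, so H_2 ≅ 0.

As a check, the Euler characteristic is 9 − 27 + 18 = 0, which agrees with 1 − 1 + 0 = 0.
(K is a triangulation of the Klein bottle.)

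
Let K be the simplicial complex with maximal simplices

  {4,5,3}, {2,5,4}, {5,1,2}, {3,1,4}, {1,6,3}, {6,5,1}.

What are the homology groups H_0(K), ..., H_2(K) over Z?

H_0 ≅ Z,  H_1 ≅ Z,  H_2 = 0.

We work with the vertex ordering 1 < 2 < 3 < 4 < 5 < 6. The simplices of K, each written with vertices in increasing order, are:

  0-simplices (6): [1], [2], [3], [4], [5], [6]
  1-simplices (12): [1,2], [1,3], [1,4], [1,5], [1,6], [2,4], [2,5], [3,4], [3,5], [3,6], [4,5], [5,6]
  2-simplices (6): [1,2,5], [1,3,4], [1,3,6], [1,5,6], [2,4,5], [3,4,5]

so the chain groups are C_0 ≅ Z^6, C_1 ≅ Z^12, C_2 ≅ Z^6.

The boundary map ∂_1: C_1 → C_0 sends each edge [p,q] (with p < q) to q − p.
The resulting 6×12 matrix has rank 5, and its Smith normal form has invariant factors (1,1,1,1,1).

∂_2: C_2 → C_1 acts by ∂[p,q,r] = [q,r] − [p,r] + [p,q]. For instance
  ∂[1,2,5] = [2,5] − [1,5] + [1,2],
  ∂[1,5,6] = [5,6] − [1,6] + [1,5].
The resulting 12×6 matrix has rank 6, and its Smith normal form has invariant factors (1,1,1,1,1,1).

Reading off H_k = ker ∂_k / im ∂_{k+1}:

  H_0: rank C_0 − rank ∂_1 = 6 − 5 = 1, and the invariant factors of ∂_1 are all 1, so H_0 = Z.
  H_1: rank ker ∂_1 − rank ∂_2 = (12 − 5) − 6 = 1, and the invariant factors of ∂_2 are all 1, so H_1 = Z.
  H_2: rank ker ∂_2 − rank ∂_3 = (6 − 6) − 0 = 0, and there is no ∂_3, so H_2 = 0.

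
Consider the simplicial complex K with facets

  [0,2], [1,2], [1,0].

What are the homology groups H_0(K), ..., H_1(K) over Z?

Order the vertices as 0 < 1 < 2. Listing each simplex with vertices in this order, K has dimension 1 with simplices:

  0-simplices (3): [0], [1], [2]
  1-simplices (3): [0,1], [0,2], [1,2]

Hence C_0 ≅ Z^3, C_1 ≅ Z^3.

The boundary map ∂_1: C_1 → C_0 is given by ∂[p,q] = [q] − [p]. For instance
  ∂[0,2] = [2] − [0].
As a 3×3 matrix over Z this has rank 2, with invariant factors (1,1).

Computing H_k = (kernel of ∂_k) / (image of ∂_{k+1}):

  H_0: rank C_0 − rank ∂_1 = 3 − 2 = 1, and the invariant factors of ∂_1 are all 1, so H_0 = Z.
  H_1: rank ker ∂_1 − rank ∂_2 = (3 − 2) − 0 = 1, and there is no ∂_2, so H_1 = Z.

H_0 ≅ Z,  H_1 ≅ Z.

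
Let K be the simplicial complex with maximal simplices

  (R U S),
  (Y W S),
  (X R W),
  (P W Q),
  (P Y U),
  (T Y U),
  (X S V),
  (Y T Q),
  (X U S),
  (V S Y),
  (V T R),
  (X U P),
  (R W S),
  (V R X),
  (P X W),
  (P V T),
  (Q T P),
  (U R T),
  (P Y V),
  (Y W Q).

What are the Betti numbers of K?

b_0 = 1, b_1 = 1, b_2 = 0.

Order the vertices as P < Q < R < S < T < U < V < W < X < Y. Listing each simplex with vertices in this order, K has dimension 2 with simplices:

  0-simplices (10): P, Q, R, S, T, U, V, W, X, Y
  1-simplices (30): PQ, PT, PU, PV, PW, PX, PY, QT, QW, QY, RS, RT, RU, RV, RW, RX, SU, SV, SW, SX, SY, TU, TV, TY, UX, UY, VX, VY, WX, WY
  2-simplices (20): PQT, PQW, PTV, PUX, PUY, PVY, PWX, QTY, QWY, RSU, RSW, RTU, RTV, RVX, RWX, SUX, SVX, SVY, SWY, TUY

Hence C_0 ≅ Z^10, C_1 ≅ Z^30, C_2 ≅ Z^20.

∂_1: C_1 → C_0 is given by ∂[p,q] = [q] − [p].
This gives a 10×30 integer matrix of rank 9; reducing to Smith normal form yields diagonal entries (1,1,1,1,1,1,1,1,1).

Boundary ∂_2: C_2 → C_1 acts by ∂[p,q,r] = [q,r] − [p,r] + [p,q]. For instance
  ∂SUX = UX − SX + SU,
  ∂PQW = QW − PW + PQ.
This gives a 30×20 integer matrix of rank 20; reducing to Smith normal form yields diagonal entries (1,1,1,1,1,1,1,1,1,1,1,1,1,1,1,1,1,1,1,2).

Now H_k = ker ∂_k / im ∂_{k+1}, so:

  H_0: rank C_0 − rank ∂_1 = 10 − 9 = 1, and the invariant factors of ∂_1 are all 1, so H_0 = Z.
  H_1: rank ker ∂_1 − rank ∂_2 = (30 − 9) − 20 = 1, and ∂_2 has invariant factor 2 > 1, so H_1 = Z ⊕ Z/2Z.
  H_2: rank ker ∂_2 − rank ∂_3 = (20 − 20) − 0 = 0, and there is no ∂_3, so H_2 = 0.

Hence the Betti numbers are b_0 = 1, b_1 = 1, b_2 = 0.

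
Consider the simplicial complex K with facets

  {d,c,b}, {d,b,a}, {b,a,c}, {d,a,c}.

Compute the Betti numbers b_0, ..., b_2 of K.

b_0 = 1, b_1 = 0, b_2 = 1.

Order the vertices as a < b < c < d. Listing each simplex with vertices in this order, K has dimension 2 with simplices:

  0-simplices (4): a, b, c, d
  1-simplices (6): ab, ac, ad, bc, bd, cd
  2-simplices (4): abc, abd, acd, bcd

so the chain groups are C_0 ≅ Z^4, C_1 ≅ Z^6, C_2 ≅ Z^4.

The boundary map ∂_1: C_1 → C_0 sends each edge [p,q] (with p < q) to q − p. For instance
  ∂cd = d − c.
The resulting 4×6 matrix has rank 3, and its Smith normal form has invariant factors (1,1,1).

The boundary map ∂_2: C_2 → C_1 acts by ∂[p,q,r] = [q,r] − [p,r] + [p,q]. For instance
  ∂abd = bd − ad + ab,
  ∂bcd = cd − bd + bc.
The 6×4 boundary matrix has rank 3 and Smith normal form diag(1,1,1).

Reading off H_k = ker ∂_k / im ∂_{k+1}:

  H_0: rank C_0 − rank ∂_1 = 4 − 3 = 1, and the invariant factors of ∂_1 are all 1, so H_0 ≅ Z.
  H_1: rank ker ∂_1 − rank ∂_2 = (6 − 3) − 3 = 0, and the invariant factors of ∂_2 are all 1, so H_1 ≅ 0.
  H_2: rank ker ∂_2 − rank ∂_3 = (4 − 3) − 0 = 1, and there is no ∂_3, so H_2 ≅ Z.

As a check, the Euler characteristic is 4 − 6 + 4 = 2, which agrees with 1 − 0 + 1 = 2.

Hence the Betti numbers are b_0 = 1, b_1 = 0, b_2 = 1.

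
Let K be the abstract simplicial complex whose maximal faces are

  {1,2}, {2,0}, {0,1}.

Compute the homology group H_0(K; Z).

Fix the vertex order 0 < 1 < 2 and write every simplex with vertices in increasing order. Then dim K = 1 and the simplices of K are:

  0-simplices (3): [0], [1], [2]
  1-simplices (3): [0,1], [0,2], [1,2]

so the chain groups are C_0 ≅ Z^3, C_1 ≅ Z^3.

Boundary ∂_1: C_1 → C_0 sends each edge [p,q] (with p < q) to q − p.
The 3×3 boundary matrix has rank 2 and Smith normal form diag(1,1).

Now H_k = ker ∂_k / im ∂_{k+1}, so:

  H_0: rank C_0 − rank ∂_1 = 3 − 2 = 1, and the invariant factors of ∂_1 are all 1, so H_0 ≅ Z.

H_0 ≅ Z.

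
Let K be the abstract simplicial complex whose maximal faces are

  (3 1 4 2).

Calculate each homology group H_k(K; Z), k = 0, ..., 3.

We work with the vertex ordering 1 < 2 < 3 < 4. The simplices of K, each written with vertices in increasing order, are:

  0-simplices (4): [1], [2], [3], [4]
  1-simplices (6): [1,2], [1,3], [1,4], [2,3], [2,4], [3,4]
  2-simplices (4): [1,2,3], [1,2,4], [1,3,4], [2,3,4]
  3-simplices (1): [1,2,3,4]

so the chain groups are C_0 ≅ Z^4, C_1 ≅ Z^6, C_2 ≅ Z^4, C_3 ≅ Z^1.

∂_1: C_1 → C_0 sends each edge [p,q] (with p < q) to q − p. For instance
  ∂[1,2] = [2] − [1].
The resulting 4×6 matrix has rank 3, and its Smith normal form has invariant factors (1,1,1).

∂_2: C_2 → C_1 maps a triangle to the signed sum of its edges. For instance
  ∂[1,3,4] = [3,4] − [1,4] + [1,3],
  ∂[1,2,3] = [2,3] − [1,3] + [1,2].
This gives a 6×4 integer matrix of rank 3; reducing to Smith normal form yields diagonal entries (1,1,1).

The boundary map ∂_3: C_3 → C_2 sends each 3-simplex σ to the alternating sum Σ_i (−1)^i (σ with its i-th vertex removed). For instance
  ∂[1,2,3,4] = [2,3,4] − [1,3,4] + [1,2,4] − [1,2,3].
The resulting 4×1 matrix has rank 1, and its Smith normal form has invariant factors (1).

Now H_k = ker ∂_k / im ∂_{k+1}, so:

  H_0: rank C_0 − rank ∂_1 = 4 − 3 = 1, and the invariant factors of ∂_1 are all 1, so H_0 = Z.
  H_1: rank ker ∂_1 − rank ∂_2 = (6 − 3) − 3 = 0, and the invariant factors of ∂_2 are all 1, so H_1 = 0.
  H_2: rank ker ∂_2 − rank ∂_3 = (4 − 3) − 1 = 0, and the invariant factors of ∂_3 are all 1, so H_2 = 0.
  H_3: rank ker ∂_3 − rank ∂_4 = (1 − 1) − 0 = 0, and there is no ∂_4, so H_3 = 0.

H_0 ≅ Z,  H_1 = 0,  H_2 = 0,  H_3 = 0.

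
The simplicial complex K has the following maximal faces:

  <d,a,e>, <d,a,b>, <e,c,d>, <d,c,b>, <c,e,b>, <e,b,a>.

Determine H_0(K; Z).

We work with the vertex ordering a < b < c < d < e. The simplices of K, each written with vertices in increasing order, are:

  0-simplices (5): a, b, c, d, e
  1-simplices (9): ab, ad, ae, bc, bd, be, cd, ce, de
  2-simplices (6): abd, abe, ade, bcd, bce, cde

Hence C_0 ≅ Z^5, C_1 ≅ Z^9, C_2 ≅ Z^6.

The boundary map ∂_1: C_1 → C_0 is given by ∂[p,q] = [q] − [p]. For instance
  ∂bc = c − b.
The 5×9 boundary matrix has rank 4 and Smith normal form diag(1,1,1,1).

∂_2: C_2 → C_1 acts by ∂[p,q,r] = [q,r] − [p,r] + [p,q]. For instance
  ∂abd = bd − ad + ab,
  ∂bce = ce − be + bc.
This gives a 9×6 integer matrix of rank 5; reducing to Smith normal form yields diagonal entries (1,1,1,1,1).

Reading off H_k = ker ∂_k / im ∂_{k+1}:

  H_0: rank C_0 − rank ∂_1 = 5 − 4 = 1, and the invariant factors of ∂_1 are all 1, so H_0 ≅ Z.

(K is a triangulation of the 2-sphere S^2.)

H_0 = Z.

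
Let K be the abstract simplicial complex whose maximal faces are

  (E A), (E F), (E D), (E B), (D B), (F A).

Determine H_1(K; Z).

K has 5 vertices, 6 edges.
rank ∂_1 = 4, rank ∂_2 = 0 ⇒ b_1 = 6 − 4 − 0 = 2. So H_1 = Z^2.

H_1 = Z^2.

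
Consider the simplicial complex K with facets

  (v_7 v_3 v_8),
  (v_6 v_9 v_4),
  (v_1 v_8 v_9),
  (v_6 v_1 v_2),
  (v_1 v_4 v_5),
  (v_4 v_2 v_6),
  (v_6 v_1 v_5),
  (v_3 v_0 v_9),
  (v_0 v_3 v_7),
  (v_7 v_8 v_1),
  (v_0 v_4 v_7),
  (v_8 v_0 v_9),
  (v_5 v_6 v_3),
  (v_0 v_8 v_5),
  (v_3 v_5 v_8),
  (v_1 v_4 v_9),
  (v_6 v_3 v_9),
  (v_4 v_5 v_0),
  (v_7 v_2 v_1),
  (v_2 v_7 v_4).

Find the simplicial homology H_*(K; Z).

We work with the vertex ordering v_0 < v_1 < v_2 < v_3 < v_4 < v_5 < v_6 < v_7 < v_8 < v_9. The simplices of K, each written with vertices in increasing order, are:

  0-simplices (10): [v_0], [v_1], [v_2], [v_3], [v_4], [v_5], [v_6], [v_7], [v_8], [v_9]
  1-simplices (30): (30 of them)
  2-simplices (20): (20 of them)

giving chain groups C_0 ≅ Z^10, C_1 ≅ Z^30, C_2 ≅ Z^20.

Boundary ∂_1: C_1 → C_0 sends each edge [p,q] (with p < q) to q − p.
The 10×30 boundary matrix has rank 9 and Smith normal form diag(1,1,1,1,1,1,1,1,1).

∂_2: C_2 → C_1 sends each 2-simplex [p,q,r] to [q,r] − [p,r] + [p,q]. For instance
  ∂[v_0,v_4,v_5] = [v_4,v_5] − [v_0,v_5] + [v_0,v_4],
  ∂[v_1,v_2,v_7] = [v_2,v_7] − [v_1,v_7] + [v_1,v_2].
This gives a 30×20 integer matrix of rank 20; reducing to Smith normal form yields diagonal entries (1,1,1,1,1,1,1,1,1,1,1,1,1,1,1,1,1,1,1,2).

Computing H_k = (kernel of ∂_k) / (image of ∂_{k+1}):

  H_0: rank C_0 − rank ∂_1 = 10 − 9 = 1, and the invariant factors of ∂_1 are all 1, so H_0 = Z.
  H_1: rank ker ∂_1 − rank ∂_2 = (30 − 9) − 20 = 1, and ∂_2 has invariant factor 2 > 1, so H_1 = Z ⊕ Z_2.
  H_2: rank ker ∂_2 − rank ∂_3 = (20 − 20) − 0 = 0, and there is no ∂_3, so H_2 = 0.

As a check, the Euler characteristic is 10 − 30 + 20 = 0, which agrees with 1 − 1 + 0 = 0.
(K is a triangulation of the Klein bottle.)

H_0 ≅ Z,  H_1 ≅ Z ⊕ Z_2,  H_2 = 0.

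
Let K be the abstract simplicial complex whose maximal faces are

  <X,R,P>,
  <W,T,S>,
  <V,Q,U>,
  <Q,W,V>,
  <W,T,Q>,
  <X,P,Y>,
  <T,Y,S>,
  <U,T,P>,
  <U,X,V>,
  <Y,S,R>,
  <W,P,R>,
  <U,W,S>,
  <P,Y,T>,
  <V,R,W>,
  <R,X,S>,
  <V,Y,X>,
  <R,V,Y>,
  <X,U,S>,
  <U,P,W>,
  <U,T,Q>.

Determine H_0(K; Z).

H_0 = Z.

Take the total order P < Q < R < S < T < U < V < W < X < Y on the vertex set. Then K (dimension 2) consists of the simplices:

  0-simplices (10): P, Q, R, S, T, U, V, W, X, Y
  1-simplices (30): PR, PT, PU, PW, PX, PY, QT, QU, QV, QW, RS, RV, RW, RX, RY, ST, SU, SW, SX, SY, TU, TW, TY, UV, UW, UX, VW, VX, VY, XY
  2-simplices (20): PRW, PRX, PTU, PTY, PUW, PXY, QTU, QTW, QUV, QVW, RSX, RSY, RVW, RVY, STW, STY, SUW, SUX, UVX, VXY

so the chain groups are C_0 ≅ Z^10, C_1 ≅ Z^30, C_2 ≅ Z^20.

Boundary ∂_1: C_1 → C_0 maps an edge to its endpoints' difference, ∂[p,q] = q − p. For instance
  ∂PR = R − P.
This gives a 10×30 integer matrix of rank 9; reducing to Smith normal form yields diagonal entries (1,1,1,1,1,1,1,1,1).

∂_2: C_2 → C_1 acts by ∂[p,q,r] = [q,r] − [p,r] + [p,q]. For instance
  ∂RSX = SX − RX + RS,
  ∂QUV = UV − QV + QU.
The resulting 30×20 matrix has rank 20, and its Smith normal form has invariant factors (1,1,1,1,1,1,1,1,1,1,1,1,1,1,1,1,1,1,1,2).

Reading off H_k = ker ∂_k / im ∂_{k+1}:

  H_0: rank C_0 − rank ∂_1 = 10 − 9 = 1, and the invariant factors of ∂_1 are all 1, so H_0 = Z.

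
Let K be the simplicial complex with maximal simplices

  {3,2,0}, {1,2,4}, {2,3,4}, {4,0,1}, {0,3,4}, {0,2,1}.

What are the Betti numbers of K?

b_0 = 1, b_1 = 0, b_2 = 1.

Fix the vertex order 0 < 1 < 2 < 3 < 4 and write every simplex with vertices in increasing order. Then dim K = 2 and the simplices of K are:

  0-simplices (5): [0], [1], [2], [3], [4]
  1-simplices (9): [0,1], [0,2], [0,3], [0,4], [1,2], [1,4], [2,3], [2,4], [3,4]
  2-simplices (6): [0,1,2], [0,1,4], [0,2,3], [0,3,4], [1,2,4], [2,3,4]

Hence C_0 ≅ Z^5, C_1 ≅ Z^9, C_2 ≅ Z^6.

Boundary ∂_1: C_1 → C_0 is given by ∂[p,q] = [q] − [p].
The resulting 5×9 matrix has rank 4, and its Smith normal form has invariant factors (1,1,1,1).

The boundary map ∂_2: C_2 → C_1 sends each 2-simplex [p,q,r] to [q,r] − [p,r] + [p,q]. For instance
  ∂[0,1,2] = [1,2] − [0,2] + [0,1],
  ∂[0,1,4] = [1,4] − [0,4] + [0,1].
The resulting 9×6 matrix has rank 5, and its Smith normal form has invariant factors (1,1,1,1,1).

Now H_k = ker ∂_k / im ∂_{k+1}, so:

  H_0: rank C_0 − rank ∂_1 = 5 − 4 = 1, and the invariant factors of ∂_1 are all 1, so H_0 = Z.
  H_1: rank ker ∂_1 − rank ∂_2 = (9 − 4) − 5 = 0, and the invariant factors of ∂_2 are all 1, so H_1 = 0.
  H_2: rank ker ∂_2 − rank ∂_3 = (6 − 5) − 0 = 1, and there is no ∂_3, so H_2 = Z.

(K is a triangulation of the 2-sphere S^2.)

Hence the Betti numbers are b_0 = 1, b_1 = 0, b_2 = 1.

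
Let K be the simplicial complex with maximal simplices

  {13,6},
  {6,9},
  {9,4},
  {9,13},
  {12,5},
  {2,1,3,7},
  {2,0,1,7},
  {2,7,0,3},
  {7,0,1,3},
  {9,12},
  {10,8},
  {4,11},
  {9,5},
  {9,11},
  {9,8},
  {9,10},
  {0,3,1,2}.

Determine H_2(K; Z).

We work with the vertex ordering 0 < 1 < 2 < 3 < 4 < 5 < 6 < 7 < 8 < 9 < 10 < 11 < 12 < 13. The simplices of K, each written with vertices in increasing order, are:

  0-simplices (14): [0], [1], [2], [3], [4], [5], [6], [7], [8], [9], [10], [11], [12], [13]
  1-simplices (22): [0,1], [0,2], [0,3], [0,7], [1,2], [1,3], [1,7], [2,3], [2,7], [3,7], [4,9], [4,11], [5,9], [5,12], [6,9], [6,13], [8,9], [8,10], [9,10], [9,11], [9,12], [9,13]
  2-simplices (10): [0,1,2], [0,1,3], [0,1,7], [0,2,3], [0,2,7], [0,3,7], [1,2,3], [1,2,7], [1,3,7], [2,3,7]
  3-simplices (5): [0,1,2,3], [0,1,2,7], [0,1,3,7], [0,2,3,7], [1,2,3,7]

so the chain groups are C_0 ≅ Z^14, C_1 ≅ Z^22, C_2 ≅ Z^10, C_3 ≅ Z^5.

The boundary map ∂_1: C_1 → C_0 maps an edge to its endpoints' difference, ∂[p,q] = q − p. For instance
  ∂[9,10] = [10] − [9].
The resulting 14×22 matrix has rank 12, and its Smith normal form has invariant factors (1,1,1,1,1,1,1,1,1,1,1,1).

Boundary ∂_2: C_2 → C_1 sends each 2-simplex [p,q,r] to [q,r] − [p,r] + [p,q]. For instance
  ∂[1,3,7] = [3,7] − [1,7] + [1,3],
  ∂[0,1,7] = [1,7] − [0,7] + [0,1].
The 22×10 boundary matrix has rank 6 and Smith normal form diag(1,1,1,1,1,1).

∂_3: C_3 → C_2 sends each 3-simplex σ to the alternating sum Σ_i (−1)^i (σ with its i-th vertex removed). For instance
  ∂[0,1,2,7] = [1,2,7] − [0,2,7] + [0,1,7] − [0,1,2],
  ∂[1,2,3,7] = [2,3,7] − [1,3,7] + [1,2,7] − [1,2,3].
The resulting 10×5 matrix has rank 4, and its Smith normal form has invariant factors (1,1,1,1).

Now H_k = ker ∂_k / im ∂_{k+1}, so:

  H_2: rank ker ∂_2 − rank ∂_3 = (10 − 6) − 4 = 0, and the invariant factors of ∂_3 are all 1, so H_2 = 0.

H_2 = 0.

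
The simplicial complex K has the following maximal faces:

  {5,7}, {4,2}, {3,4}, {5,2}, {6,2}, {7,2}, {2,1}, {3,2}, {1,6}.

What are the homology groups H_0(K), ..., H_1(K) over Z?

Fix the vertex order 1 < 2 < 3 < 4 < 5 < 6 < 7 and write every simplex with vertices in increasing order. Then dim K = 1 and the simplices of K are:

  0-simplices (7): [1], [2], [3], [4], [5], [6], [7]
  1-simplices (9): [1,2], [1,6], [2,3], [2,4], [2,5], [2,6], [2,7], [3,4], [5,7]

so the chain groups are C_0 ≅ Z^7, C_1 ≅ Z^9.

Boundary ∂_1: C_1 → C_0 maps an edge to its endpoints' difference, ∂[p,q] = q − p.
The resulting 7×9 matrix has rank 6, and its Smith normal form has invariant factors (1,1,1,1,1,1).

Now H_k = ker ∂_k / im ∂_{k+1}, so:

  H_0: rank C_0 − rank ∂_1 = 7 − 6 = 1, and the invariant factors of ∂_1 are all 1, so H_0 ≅ Z.
  H_1: rank ker ∂_1 − rank ∂_2 = (9 − 6) − 0 = 3, and there is no ∂_2, so H_1 ≅ Z^3.

H_0 ≅ Z,  H_1 ≅ Z^3.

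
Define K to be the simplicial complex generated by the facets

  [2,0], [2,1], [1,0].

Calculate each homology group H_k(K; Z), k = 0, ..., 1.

Fix the vertex order 0 < 1 < 2 and write every simplex with vertices in increasing order. Then dim K = 1 and the simplices of K are:

  0-simplices (3): [0], [1], [2]
  1-simplices (3): [0,1], [0,2], [1,2]

so the chain groups are C_0 ≅ Z^3, C_1 ≅ Z^3.

∂_1: C_1 → C_0 sends each edge [p,q] (with p < q) to q − p.
The 3×3 boundary matrix has rank 2 and Smith normal form diag(1,1).

Computing H_k = (kernel of ∂_k) / (image of ∂_{k+1}):

  H_0: rank C_0 − rank ∂_1 = 3 − 2 = 1, and the invariant factors of ∂_1 are all 1, so H_0 ≅ Z.
  H_1: rank ker ∂_1 − rank ∂_2 = (3 − 2) − 0 = 1, and there is no ∂_2, so H_1 ≅ Z.

H_0 ≅ Z,  H_1 ≅ Z.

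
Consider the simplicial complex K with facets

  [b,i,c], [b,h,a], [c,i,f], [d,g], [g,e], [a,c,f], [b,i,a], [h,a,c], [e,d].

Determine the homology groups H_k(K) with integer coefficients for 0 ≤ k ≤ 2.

Fix the vertex order a < b < c < d < e < f < g < h < i and write every simplex with vertices in increasing order. Then dim K = 2 and the simplices of K are:

  0-simplices (9): a, b, c, d, e, f, g, h, i
  1-simplices (15): ab, ac, af, ah, ai, bc, bh, bi, cf, ch, ci, de, dg, eg, fi
  2-simplices (6): abh, abi, acf, ach, bci, cfi

giving chain groups C_0 ≅ Z^9, C_1 ≅ Z^15, C_2 ≅ Z^6.

∂_1: C_1 → C_0 maps an edge to its endpoints' difference, ∂[p,q] = q − p. For instance
  ∂cf = f − c.
The resulting 9×15 matrix has rank 7, and its Smith normal form has invariant factors (1,1,1,1,1,1,1).

∂_2: C_2 → C_1 maps a triangle to the signed sum of its edges. For instance
  ∂cfi = fi − ci + cf,
  ∂bci = ci − bi + bc.
This gives a 15×6 integer matrix of rank 6; reducing to Smith normal form yields diagonal entries (1,1,1,1,1,1).

From H_k ≅ ker(∂_k) / im(∂_{k+1}) we obtain:

  H_0: rank C_0 − rank ∂_1 = 9 − 7 = 2, and the invariant factors of ∂_1 are all 1, so H_0 = Z^2.
  H_1: rank ker ∂_1 − rank ∂_2 = (15 − 7) − 6 = 2, and the invariant factors of ∂_2 are all 1, so H_1 = Z^2.
  H_2: rank ker ∂_2 − rank ∂_3 = (6 − 6) − 0 = 0, and there is no ∂_3, so H_2 = 0.

As a check, the Euler characteristic is 9 − 15 + 6 = 0, which agrees with 2 − 2 + 0 = 0.

H_0 = Z^2,  H_1 = Z^2,  H_2 = 0.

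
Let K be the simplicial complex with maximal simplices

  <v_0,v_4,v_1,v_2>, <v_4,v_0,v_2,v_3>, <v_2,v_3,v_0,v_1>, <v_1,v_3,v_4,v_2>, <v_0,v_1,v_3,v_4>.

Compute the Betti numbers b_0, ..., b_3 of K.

Take the total order v_0 < v_1 < v_2 < v_3 < v_4 on the vertex set. Then K (dimension 3) consists of the simplices:

  0-simplices (5): [v_0], [v_1], [v_2], [v_3], [v_4]
  1-simplices (10): [v_0,v_1], [v_0,v_2], [v_0,v_3], [v_0,v_4], [v_1,v_2], [v_1,v_3], [v_1,v_4], [v_2,v_3], [v_2,v_4], [v_3,v_4]
  2-simplices (10): [v_0,v_1,v_2], [v_0,v_1,v_3], [v_0,v_1,v_4], [v_0,v_2,v_3], [v_0,v_2,v_4], [v_0,v_3,v_4], [v_1,v_2,v_3], [v_1,v_2,v_4], [v_1,v_3,v_4], [v_2,v_3,v_4]
  3-simplices (5): [v_0,v_1,v_2,v_3], [v_0,v_1,v_2,v_4], [v_0,v_1,v_3,v_4], [v_0,v_2,v_3,v_4], [v_1,v_2,v_3,v_4]

Hence C_0 ≅ Z^5, C_1 ≅ Z^10, C_2 ≅ Z^10, C_3 ≅ Z^5.

∂_1: C_1 → C_0 is given by ∂[p,q] = [q] − [p].
This gives a 5×10 integer matrix of rank 4; reducing to Smith normal form yields diagonal entries (1,1,1,1).

∂_2: C_2 → C_1 sends each 2-simplex [p,q,r] to [q,r] − [p,r] + [p,q]. For instance
  ∂[v_1,v_2,v_4] = [v_2,v_4] − [v_1,v_4] + [v_1,v_2],
  ∂[v_0,v_1,v_4] = [v_1,v_4] − [v_0,v_4] + [v_0,v_1].
The 10×10 boundary matrix has rank 6 and Smith normal form diag(1,1,1,1,1,1).

The boundary map ∂_3: C_3 → C_2 sends each 3-simplex σ to the alternating sum Σ_i (−1)^i (σ with its i-th vertex removed). For instance
  ∂[v_0,v_1,v_2,v_3] = [v_1,v_2,v_3] − [v_0,v_2,v_3] + [v_0,v_1,v_3] − [v_0,v_1,v_2],
  ∂[v_0,v_1,v_2,v_4] = [v_1,v_2,v_4] − [v_0,v_2,v_4] + [v_0,v_1,v_4] − [v_0,v_1,v_2].
As a 10×5 matrix over Z this has rank 4, with invariant factors (1,1,1,1).

From H_k ≅ ker(∂_k) / im(∂_{k+1}) we obtain:

  H_0: rank C_0 − rank ∂_1 = 5 − 4 = 1, and the invariant factors of ∂_1 are all 1, so H_0 = Z.
  H_1: rank ker ∂_1 − rank ∂_2 = (10 − 4) − 6 = 0, and the invariant factors of ∂_2 are all 1, so H_1 = 0.
  H_2: rank ker ∂_2 − rank ∂_3 = (10 − 6) − 4 = 0, and the invariant factors of ∂_3 are all 1, so H_2 = 0.
  H_3: rank ker ∂_3 − rank ∂_4 = (5 − 4) − 0 = 1, and there is no ∂_4, so H_3 = Z.

(K is a triangulation of the 3-sphere S^3.)

Hence the Betti numbers are b_0 = 1, b_1 = 0, b_2 = 0, b_3 = 1.

b_0 = 1, b_1 = 0, b_2 = 0, b_3 = 1.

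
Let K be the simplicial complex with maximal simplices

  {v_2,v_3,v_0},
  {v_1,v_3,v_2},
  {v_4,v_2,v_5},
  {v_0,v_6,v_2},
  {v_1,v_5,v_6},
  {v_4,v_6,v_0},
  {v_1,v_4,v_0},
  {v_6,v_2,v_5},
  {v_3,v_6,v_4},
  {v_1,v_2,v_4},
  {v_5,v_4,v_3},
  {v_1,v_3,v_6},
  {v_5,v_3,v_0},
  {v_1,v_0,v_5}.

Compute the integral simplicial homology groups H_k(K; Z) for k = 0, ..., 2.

K has 7 vertices, 21 edges, 14 triangles.
rank ∂_0 = 0, rank ∂_1 = 6 ⇒ b_0 = 7 − 0 − 6 = 1; all invariant factors of ∂_1 are 1 so no torsion. So H_0 ≅ Z.
rank ∂_1 = 6, rank ∂_2 = 13 ⇒ b_1 = 21 − 6 − 13 = 2; all invariant factors of ∂_2 are 1 so no torsion. So H_1 ≅ Z^2.
rank ∂_2 = 13, rank ∂_3 = 0 ⇒ b_2 = 14 − 13 − 0 = 1. So H_2 ≅ Z.

H_0 = Z,  H_1 = Z^2,  H_2 = Z.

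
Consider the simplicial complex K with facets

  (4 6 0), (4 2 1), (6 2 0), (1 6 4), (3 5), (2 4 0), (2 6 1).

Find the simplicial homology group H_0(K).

H_0 ≅ Z^2.

K has 7 vertices, 10 edges, 6 triangles.
rank ∂_0 = 0, rank ∂_1 = 5 ⇒ b_0 = 7 − 0 − 5 = 2; all invariant factors of ∂_1 are 1 so no torsion. So H_0 = Z^2.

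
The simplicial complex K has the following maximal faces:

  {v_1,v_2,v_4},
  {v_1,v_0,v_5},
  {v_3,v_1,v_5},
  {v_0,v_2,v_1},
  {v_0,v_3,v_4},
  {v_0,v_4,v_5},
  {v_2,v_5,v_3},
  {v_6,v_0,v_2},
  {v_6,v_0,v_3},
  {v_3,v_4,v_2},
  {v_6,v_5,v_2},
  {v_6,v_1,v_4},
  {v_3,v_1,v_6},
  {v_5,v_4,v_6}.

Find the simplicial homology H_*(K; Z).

H_0 ≅ Z,  H_1 ≅ Z^2,  H_2 ≅ Z.

Take the total order v_0 < v_1 < v_2 < v_3 < v_4 < v_5 < v_6 on the vertex set. Then K (dimension 2) consists of the simplices:

  0-simplices (7): [v_0], [v_1], [v_2], [v_3], [v_4], [v_5], [v_6]
  1-simplices (21): (21 of them)
  2-simplices (14): (14 of them)

so the chain groups are C_0 ≅ Z^7, C_1 ≅ Z^21, C_2 ≅ Z^14.

Boundary ∂_1: C_1 → C_0 is given by ∂[p,q] = [q] − [p]. For instance
  ∂[v_2,v_4] = [v_4] − [v_2].
As a 7×21 matrix over Z this has rank 6, with invariant factors (1,1,1,1,1,1).

∂_2: C_2 → C_1 maps a triangle to the signed sum of its edges. For instance
  ∂[v_1,v_3,v_6] = [v_3,v_6] − [v_1,v_6] + [v_1,v_3],
  ∂[v_0,v_1,v_2] = [v_1,v_2] − [v_0,v_2] + [v_0,v_1].
The 21×14 boundary matrix has rank 13 and Smith normal form diag(1,1,1,1,1,1,1,1,1,1,1,1,1).

From H_k ≅ ker(∂_k) / im(∂_{k+1}) we obtain:

  H_0: rank C_0 − rank ∂_1 = 7 − 6 = 1, and the invariant factors of ∂_1 are all 1, so H_0 ≅ Z.
  H_1: rank ker ∂_1 − rank ∂_2 = (21 − 6) − 13 = 2, and the invariant factors of ∂_2 are all 1, so H_1 ≅ Z^2.
  H_2: rank ker ∂_2 − rank ∂_3 = (14 − 13) − 0 = 1, and there is no ∂_3, so H_2 ≅ Z.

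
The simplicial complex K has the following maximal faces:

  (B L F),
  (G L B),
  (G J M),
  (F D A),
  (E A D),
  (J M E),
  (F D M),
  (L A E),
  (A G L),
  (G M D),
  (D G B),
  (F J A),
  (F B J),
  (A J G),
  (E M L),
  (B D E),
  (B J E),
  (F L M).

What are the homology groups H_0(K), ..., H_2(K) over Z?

H_0 ≅ Z,  H_1 ≅ Z^2,  H_2 ≅ Z.

Take the total order A < B < D < E < F < G < J < L < M on the vertex set. Then K (dimension 2) consists of the simplices:

  0-simplices (9): A, B, D, E, F, G, J, L, M
  1-simplices (27): AD, AE, AF, AG, AJ, AL, BD, BE, BF, BG, BJ, BL, DE, DF, DG, DM, EJ, EL, EM, FJ, FL, FM, GJ, GL, GM, JM, LM
  2-simplices (18): ADE, ADF, AEL, AFJ, AGJ, AGL, BDE, BDG, BEJ, BFJ, BFL, BGL, DFM, DGM, EJM, ELM, FLM, GJM

so the chain groups are C_0 ≅ Z^9, C_1 ≅ Z^27, C_2 ≅ Z^18.

Boundary ∂_1: C_1 → C_0 sends each edge [p,q] (with p < q) to q − p. For instance
  ∂GJ = J − G.
The resulting 9×27 matrix has rank 8, and its Smith normal form has invariant factors (1,1,1,1,1,1,1,1).

Boundary ∂_2: C_2 → C_1 maps a triangle to the signed sum of its edges. For instance
  ∂BFL = FL − BL + BF,
  ∂BDE = DE − BE + BD.
As a 27×18 matrix over Z this has rank 17, with invariant factors (1,1,1,1,1,1,1,1,1,1,1,1,1,1,1,1,1).

From H_k ≅ ker(∂_k) / im(∂_{k+1}) we obtain:

  H_0: rank C_0 − rank ∂_1 = 9 − 8 = 1, and the invariant factors of ∂_1 are all 1, so H_0 = Z.
  H_1: rank ker ∂_1 − rank ∂_2 = (27 − 8) − 17 = 2, and the invariant factors of ∂_2 are all 1, so H_1 = Z^2.
  H_2: rank ker ∂_2 − rank ∂_3 = (18 − 17) − 0 = 1, and there is no ∂_3, so H_2 = Z.

As a check, the Euler characteristic is 9 − 27 + 18 = 0, which agrees with 1 − 2 + 1 = 0.
(K is a triangulation of the torus T^2.)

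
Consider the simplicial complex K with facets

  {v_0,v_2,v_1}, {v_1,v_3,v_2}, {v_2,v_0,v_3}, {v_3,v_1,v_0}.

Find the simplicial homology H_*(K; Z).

H_0 = Z,  H_1 = 0,  H_2 = Z.

Fix the vertex order v_0 < v_1 < v_2 < v_3 and write every simplex with vertices in increasing order. Then dim K = 2 and the simplices of K are:

  0-simplices (4): [v_0], [v_1], [v_2], [v_3]
  1-simplices (6): [v_0,v_1], [v_0,v_2], [v_0,v_3], [v_1,v_2], [v_1,v_3], [v_2,v_3]
  2-simplices (4): [v_0,v_1,v_2], [v_0,v_1,v_3], [v_0,v_2,v_3], [v_1,v_2,v_3]

Hence C_0 ≅ Z^4, C_1 ≅ Z^6, C_2 ≅ Z^4.

∂_1: C_1 → C_0 maps an edge to its endpoints' difference, ∂[p,q] = q − p.
The resulting 4×6 matrix has rank 3, and its Smith normal form has invariant factors (1,1,1).

Boundary ∂_2: C_2 → C_1 maps a triangle to the signed sum of its edges. For instance
  ∂[v_0,v_1,v_3] = [v_1,v_3] − [v_0,v_3] + [v_0,v_1],
  ∂[v_0,v_2,v_3] = [v_2,v_3] − [v_0,v_3] + [v_0,v_2].
The 6×4 boundary matrix has rank 3 and Smith normal form diag(1,1,1).

Reading off H_k = ker ∂_k / im ∂_{k+1}:

  H_0: rank C_0 − rank ∂_1 = 4 − 3 = 1, and the invariant factors of ∂_1 are all 1, so H_0 ≅ Z.
  H_1: rank ker ∂_1 − rank ∂_2 = (6 − 3) − 3 = 0, and the invariant factors of ∂_2 are all 1, so H_1 ≅ 0.
  H_2: rank ker ∂_2 − rank ∂_3 = (4 − 3) − 0 = 1, and there is no ∂_3, so H_2 ≅ Z.

As a check, the Euler characteristic is 4 − 6 + 4 = 2, which agrees with 1 − 0 + 1 = 2.
(K is a triangulation of the 2-sphere S^2.)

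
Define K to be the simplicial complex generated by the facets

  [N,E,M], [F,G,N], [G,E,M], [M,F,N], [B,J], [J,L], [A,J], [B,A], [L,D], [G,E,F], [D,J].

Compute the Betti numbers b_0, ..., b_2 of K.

b_0 = 2, b_1 = 3, b_2 = 0.

Fix the vertex order A < B < D < E < F < G < J < L < M < N and write every simplex with vertices in increasing order. Then dim K = 2 and the simplices of K are:

  0-simplices (10): A, B, D, E, F, G, J, L, M, N
  1-simplices (16): AB, AJ, BJ, DJ, DL, EF, EG, EM, EN, FG, FM, FN, GM, GN, JL, MN
  2-simplices (5): EFG, EGM, EMN, FGN, FMN

giving chain groups C_0 ≅ Z^10, C_1 ≅ Z^16, C_2 ≅ Z^5.

∂_1: C_1 → C_0 maps an edge to its endpoints' difference, ∂[p,q] = q − p.
The 10×16 boundary matrix has rank 8 and Smith normal form diag(1,1,1,1,1,1,1,1).

Boundary ∂_2: C_2 → C_1 sends each 2-simplex [p,q,r] to [q,r] − [p,r] + [p,q]. For instance
  ∂FGN = GN − FN + FG,
  ∂EGM = GM − EM + EG.
This gives a 16×5 integer matrix of rank 5; reducing to Smith normal form yields diagonal entries (1,1,1,1,1).

Now H_k = ker ∂_k / im ∂_{k+1}, so:

  H_0: rank C_0 − rank ∂_1 = 10 − 8 = 2, and the invariant factors of ∂_1 are all 1, so H_0 = Z^2.
  H_1: rank ker ∂_1 − rank ∂_2 = (16 − 8) − 5 = 3, and the invariant factors of ∂_2 are all 1, so H_1 = Z^3.
  H_2: rank ker ∂_2 − rank ∂_3 = (5 − 5) − 0 = 0, and there is no ∂_3, so H_2 = 0.

Hence the Betti numbers are b_0 = 2, b_1 = 3, b_2 = 0.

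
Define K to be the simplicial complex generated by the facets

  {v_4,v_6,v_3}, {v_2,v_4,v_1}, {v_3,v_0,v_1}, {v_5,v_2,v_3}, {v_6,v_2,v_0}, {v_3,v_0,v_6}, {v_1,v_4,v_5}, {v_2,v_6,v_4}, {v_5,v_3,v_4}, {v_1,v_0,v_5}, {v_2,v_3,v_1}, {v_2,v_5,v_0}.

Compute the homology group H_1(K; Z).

We work with the vertex ordering v_0 < v_1 < v_2 < v_3 < v_4 < v_5 < v_6. The simplices of K, each written with vertices in increasing order, are:

  0-simplices (7): [v_0], [v_1], [v_2], [v_3], [v_4], [v_5], [v_6]
  1-simplices (18): (18 of them)
  2-simplices (12): (12 of them)

giving chain groups C_0 ≅ Z^7, C_1 ≅ Z^18, C_2 ≅ Z^12.

The boundary map ∂_1: C_1 → C_0 is given by ∂[p,q] = [q] − [p]. For instance
  ∂[v_3,v_6] = [v_6] − [v_3].
As a 7×18 matrix over Z this has rank 6, with invariant factors (1,1,1,1,1,1).

Boundary ∂_2: C_2 → C_1 sends each 2-simplex [p,q,r] to [q,r] − [p,r] + [p,q]. For instance
  ∂[v_0,v_3,v_6] = [v_3,v_6] − [v_0,v_6] + [v_0,v_3],
  ∂[v_2,v_3,v_5] = [v_3,v_5] − [v_2,v_5] + [v_2,v_3].
The resulting 18×12 matrix has rank 12, and its Smith normal form has invariant factors (1,1,1,1,1,1,1,1,1,1,1,2).

Computing H_k = (kernel of ∂_k) / (image of ∂_{k+1}):

  H_1: rank ker ∂_1 − rank ∂_2 = (18 − 6) − 12 = 0, and ∂_2 has invariant factor 2 > 1, so H_1 ≅ Z/2Z.

(K is a triangulation of the real projective plane RP^2.)

H_1 ≅ Z/2Z.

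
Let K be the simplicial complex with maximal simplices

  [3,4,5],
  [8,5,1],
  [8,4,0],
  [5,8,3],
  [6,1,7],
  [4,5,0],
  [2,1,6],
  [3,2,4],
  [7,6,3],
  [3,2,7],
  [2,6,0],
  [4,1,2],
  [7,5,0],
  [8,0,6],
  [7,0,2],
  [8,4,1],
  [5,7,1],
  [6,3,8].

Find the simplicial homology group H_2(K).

H_2 ≅ 0.

Take the total order 0 < 1 < 2 < 3 < 4 < 5 < 6 < 7 < 8 on the vertex set. Then K (dimension 2) consists of the simplices:

  0-simplices (9): [0], [1], [2], [3], [4], [5], [6], [7], [8]
  1-simplices (27): (27 of them)
  2-simplices (18): [0,2,6], [0,2,7], [0,4,5], [0,4,8], [0,5,7], [0,6,8], [1,2,4], [1,2,6], [1,4,8], [1,5,7], [1,5,8], [1,6,7], [2,3,4], [2,3,7], [3,4,5], [3,5,8], [3,6,7], [3,6,8]

giving chain groups C_0 ≅ Z^9, C_1 ≅ Z^27, C_2 ≅ Z^18.

The boundary map ∂_1: C_1 → C_0 sends each edge [p,q] (with p < q) to q − p.
This gives a 9×27 integer matrix of rank 8; reducing to Smith normal form yields diagonal entries (1,1,1,1,1,1,1,1).

Boundary ∂_2: C_2 → C_1 acts by ∂[p,q,r] = [q,r] − [p,r] + [p,q]. For instance
  ∂[0,4,5] = [4,5] − [0,5] + [0,4],
  ∂[3,6,7] = [6,7] − [3,7] + [3,6].
The resulting 27×18 matrix has rank 18, and its Smith normal form has invariant factors (1,1,1,1,1,1,1,1,1,1,1,1,1,1,1,1,1,2).

From H_k ≅ ker(∂_k) / im(∂_{k+1}) we obtain:

  H_2: rank ker ∂_2 − rank ∂_3 = (18 − 18) − 0 = 0, and there is no ∂_3, so H_2 ≅ 0.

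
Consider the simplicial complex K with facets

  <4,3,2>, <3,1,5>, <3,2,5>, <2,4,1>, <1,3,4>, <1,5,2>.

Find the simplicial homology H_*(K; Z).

H_0 ≅ Z,  H_1 = 0,  H_2 ≅ Z.

Order the vertices as 1 < 2 < 3 < 4 < 5. Listing each simplex with vertices in this order, K has dimension 2 with simplices:

  0-simplices (5): [1], [2], [3], [4], [5]
  1-simplices (9): [1,2], [1,3], [1,4], [1,5], [2,3], [2,4], [2,5], [3,4], [3,5]
  2-simplices (6): [1,2,4], [1,2,5], [1,3,4], [1,3,5], [2,3,4], [2,3,5]

so the chain groups are C_0 ≅ Z^5, C_1 ≅ Z^9, C_2 ≅ Z^6.

Boundary ∂_1: C_1 → C_0 sends each edge [p,q] (with p < q) to q − p.
This gives a 5×9 integer matrix of rank 4; reducing to Smith normal form yields diagonal entries (1,1,1,1).

∂_2: C_2 → C_1 sends each 2-simplex [p,q,r] to [q,r] − [p,r] + [p,q]. For instance
  ∂[1,3,4] = [3,4] − [1,4] + [1,3],
  ∂[1,2,5] = [2,5] − [1,5] + [1,2].
The 9×6 boundary matrix has rank 5 and Smith normal form diag(1,1,1,1,1).

Now H_k = ker ∂_k / im ∂_{k+1}, so:

  H_0: rank C_0 − rank ∂_1 = 5 − 4 = 1, and the invariant factors of ∂_1 are all 1, so H_0 ≅ Z.
  H_1: rank ker ∂_1 − rank ∂_2 = (9 − 4) − 5 = 0, and the invariant factors of ∂_2 are all 1, so H_1 ≅ 0.
  H_2: rank ker ∂_2 − rank ∂_3 = (6 − 5) − 0 = 1, and there is no ∂_3, so H_2 ≅ Z.

As a check, the Euler characteristic is 5 − 9 + 6 = 2, which agrees with 1 − 0 + 1 = 2.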